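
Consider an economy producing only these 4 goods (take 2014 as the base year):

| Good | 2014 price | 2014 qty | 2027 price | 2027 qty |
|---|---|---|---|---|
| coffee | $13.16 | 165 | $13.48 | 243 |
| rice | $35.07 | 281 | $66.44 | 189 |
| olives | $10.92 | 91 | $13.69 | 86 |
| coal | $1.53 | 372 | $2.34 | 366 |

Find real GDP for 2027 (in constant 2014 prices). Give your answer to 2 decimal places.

$11325.21

Real GDP 2027 = Σ (p_2014 × q_2027) = 13.16·243 + 35.07·189 + 10.92·86 + 1.53·366 = 11325.21.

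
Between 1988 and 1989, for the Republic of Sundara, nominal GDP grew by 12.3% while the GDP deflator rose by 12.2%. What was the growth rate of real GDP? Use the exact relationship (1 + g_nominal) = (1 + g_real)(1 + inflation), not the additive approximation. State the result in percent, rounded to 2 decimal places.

0.09%

(1 + g_nom) = (1 + g_real)(1 + π), so g_real = 1.1230 / 1.1220 − 1 = 0.00089.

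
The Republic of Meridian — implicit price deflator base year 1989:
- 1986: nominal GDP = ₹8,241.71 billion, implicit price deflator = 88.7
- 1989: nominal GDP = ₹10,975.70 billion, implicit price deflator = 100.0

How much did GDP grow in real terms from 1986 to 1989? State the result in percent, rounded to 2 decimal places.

18.12%

Real GDP 1986 = 8241.71 / 0.887 = 9291.67.
Real GDP 1989 = 10975.70 / 1.000 = 10975.70.
Real growth = 10975.70 / 9291.67 − 1 = 0.1812.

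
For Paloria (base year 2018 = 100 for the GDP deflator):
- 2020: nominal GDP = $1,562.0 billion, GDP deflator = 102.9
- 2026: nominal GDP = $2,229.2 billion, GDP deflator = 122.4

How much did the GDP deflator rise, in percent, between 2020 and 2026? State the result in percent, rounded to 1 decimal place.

19.0%

Price-level change = 122.4 / 102.9 − 1 = 0.1895.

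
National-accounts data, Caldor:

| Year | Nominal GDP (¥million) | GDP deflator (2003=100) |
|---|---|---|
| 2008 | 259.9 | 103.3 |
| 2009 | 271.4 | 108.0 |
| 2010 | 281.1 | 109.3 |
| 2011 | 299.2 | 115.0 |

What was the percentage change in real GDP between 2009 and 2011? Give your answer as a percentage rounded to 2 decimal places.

Real GDP 2009 = 271.4/1.080 = 251.30.
Real GDP 2011 = 299.2/1.150 = 260.17.
Change = 260.17/251.30 − 1 = 0.0353.

3.53%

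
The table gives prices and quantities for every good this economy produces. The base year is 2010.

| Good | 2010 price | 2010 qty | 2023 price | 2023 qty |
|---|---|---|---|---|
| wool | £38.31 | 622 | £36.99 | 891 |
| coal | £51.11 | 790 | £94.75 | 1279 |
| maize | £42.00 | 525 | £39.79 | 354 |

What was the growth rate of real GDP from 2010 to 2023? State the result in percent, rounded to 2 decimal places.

Real GDP 2010 = Nominal GDP 2010 = 38.31·622 + 51.11·790 + 42.00·525 = 86255.72.
Real GDP 2023 (at 2010 prices) = 38.31·891 + 51.11·1279 + 42.00·354 = 114371.90.
Real growth = 114371.90/86255.72 − 1 = 0.3260.

32.60%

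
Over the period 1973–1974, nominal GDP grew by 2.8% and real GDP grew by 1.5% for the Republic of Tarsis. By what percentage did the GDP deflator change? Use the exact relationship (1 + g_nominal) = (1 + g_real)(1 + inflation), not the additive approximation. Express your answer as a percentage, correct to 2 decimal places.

1.28%

(1 + g_nom) = (1 + g_real)(1 + π), so π = 1.0280 / 1.0150 − 1 = 0.01281.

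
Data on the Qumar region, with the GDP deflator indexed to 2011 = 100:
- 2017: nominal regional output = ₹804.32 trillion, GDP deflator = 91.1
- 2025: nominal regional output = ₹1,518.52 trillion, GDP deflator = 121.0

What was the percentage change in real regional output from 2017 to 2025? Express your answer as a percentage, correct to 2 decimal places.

Real regional output 2017 = 804.32 / 0.911 = 882.90.
Real regional output 2025 = 1518.52 / 1.210 = 1254.98.
Real growth = 1254.98 / 882.90 − 1 = 0.4214.

42.14%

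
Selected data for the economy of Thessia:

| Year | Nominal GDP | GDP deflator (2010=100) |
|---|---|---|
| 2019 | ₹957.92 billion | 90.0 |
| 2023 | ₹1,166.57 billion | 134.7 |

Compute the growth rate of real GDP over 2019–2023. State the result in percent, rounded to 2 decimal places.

Real GDP 2019 = 957.92 / 0.900 = 1064.36.
Real GDP 2023 = 1166.57 / 1.347 = 866.05.
Real growth = 866.05 / 1064.36 − 1 = -0.1863.

-18.63%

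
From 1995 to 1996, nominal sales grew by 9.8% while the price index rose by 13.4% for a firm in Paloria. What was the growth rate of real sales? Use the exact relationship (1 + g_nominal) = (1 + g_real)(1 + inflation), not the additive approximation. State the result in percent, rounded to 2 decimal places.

-3.17%

(1 + g_nom) = (1 + g_real)(1 + π), so g_real = 1.0980 / 1.1340 − 1 = -0.03175.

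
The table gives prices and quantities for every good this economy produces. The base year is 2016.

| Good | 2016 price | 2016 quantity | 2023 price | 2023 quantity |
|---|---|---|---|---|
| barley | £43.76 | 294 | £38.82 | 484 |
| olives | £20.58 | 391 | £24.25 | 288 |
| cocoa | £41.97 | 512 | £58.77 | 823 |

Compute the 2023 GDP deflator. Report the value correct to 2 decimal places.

120.26

Nominal GDP 2023 = 38.82·484 + 24.25·288 + 58.77·823 = 74140.59.
Real GDP 2023 (at 2016 prices) = 43.76·484 + 20.58·288 + 41.97·823 = 61648.19.
Deflator = Nominal/Real × 100 = 74140.59/61648.19 × 100 = 120.264.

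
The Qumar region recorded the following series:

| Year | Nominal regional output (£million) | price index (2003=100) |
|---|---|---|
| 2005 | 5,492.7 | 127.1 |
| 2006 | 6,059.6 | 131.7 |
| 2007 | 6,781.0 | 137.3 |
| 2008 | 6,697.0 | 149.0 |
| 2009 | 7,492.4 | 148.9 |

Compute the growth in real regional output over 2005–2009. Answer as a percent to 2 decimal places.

Real regional output 2005 = 5492.7/1.271 = 4321.56.
Real regional output 2009 = 7492.4/1.489 = 5031.83.
Change = 5031.83/4321.56 − 1 = 0.1644.

16.44%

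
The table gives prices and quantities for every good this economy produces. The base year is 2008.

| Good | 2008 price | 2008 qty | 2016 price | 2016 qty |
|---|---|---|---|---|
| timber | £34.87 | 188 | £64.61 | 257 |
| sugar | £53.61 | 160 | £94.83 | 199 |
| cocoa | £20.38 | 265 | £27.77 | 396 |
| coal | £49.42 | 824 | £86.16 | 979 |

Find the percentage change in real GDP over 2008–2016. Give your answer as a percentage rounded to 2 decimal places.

Real GDP 2008 = Nominal GDP 2008 = 34.87·188 + 53.61·160 + 20.38·265 + 49.42·824 = 61255.94.
Real GDP 2016 (at 2008 prices) = 34.87·257 + 53.61·199 + 20.38·396 + 49.42·979 = 76082.64.
Real growth = 76082.64/61255.94 − 1 = 0.2420.

24.20%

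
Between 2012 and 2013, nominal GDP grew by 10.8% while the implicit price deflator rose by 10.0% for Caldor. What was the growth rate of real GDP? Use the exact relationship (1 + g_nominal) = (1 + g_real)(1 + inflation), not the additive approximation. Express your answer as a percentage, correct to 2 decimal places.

(1 + g_nom) = (1 + g_real)(1 + π), so g_real = 1.1080 / 1.1000 − 1 = 0.00727.

0.73%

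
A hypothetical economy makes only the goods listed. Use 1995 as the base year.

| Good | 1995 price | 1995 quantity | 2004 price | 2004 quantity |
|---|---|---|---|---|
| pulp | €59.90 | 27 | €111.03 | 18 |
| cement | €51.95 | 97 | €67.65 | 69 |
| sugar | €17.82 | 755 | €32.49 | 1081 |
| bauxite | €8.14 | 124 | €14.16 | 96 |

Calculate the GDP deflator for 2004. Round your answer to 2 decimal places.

174.63

Nominal GDP 2004 = 111.03·18 + 67.65·69 + 32.49·1081 + 14.16·96 = 43147.44.
Real GDP 2004 (at 1995 prices) = 59.90·18 + 51.95·69 + 17.82·1081 + 8.14·96 = 24707.61.
Deflator = Nominal/Real × 100 = 43147.44/24707.61 × 100 = 174.632.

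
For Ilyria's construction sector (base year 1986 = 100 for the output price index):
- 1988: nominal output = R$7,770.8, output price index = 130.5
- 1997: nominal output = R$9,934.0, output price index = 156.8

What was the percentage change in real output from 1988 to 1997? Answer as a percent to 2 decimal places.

6.40%

Deflate each year: 1988 → 7770.8/1.305 = 5954.64; 1997 → 9934.0/1.568 = 6335.46.
So real output changed by 6335.46/5954.64 − 1 = 0.0640, i.e. 6.40%.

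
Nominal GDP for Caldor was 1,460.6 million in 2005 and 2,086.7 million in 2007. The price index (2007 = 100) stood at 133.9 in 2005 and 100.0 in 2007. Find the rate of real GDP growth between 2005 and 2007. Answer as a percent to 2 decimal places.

91.30%

Real GDP 2005 = 1460.6 / 1.339 = 1090.81.
Real GDP 2007 = 2086.7 / 1.000 = 2086.70.
Real growth = 2086.70 / 1090.81 − 1 = 0.9130.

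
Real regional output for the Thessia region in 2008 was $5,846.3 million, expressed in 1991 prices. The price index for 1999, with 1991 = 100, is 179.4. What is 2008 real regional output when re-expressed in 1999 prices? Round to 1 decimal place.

Real regional output in 1999 prices = Real regional output in 1991 prices × (P_1999/P_1991) = 5846.3 × 1.794 = 10488.26.

$10,488.3 million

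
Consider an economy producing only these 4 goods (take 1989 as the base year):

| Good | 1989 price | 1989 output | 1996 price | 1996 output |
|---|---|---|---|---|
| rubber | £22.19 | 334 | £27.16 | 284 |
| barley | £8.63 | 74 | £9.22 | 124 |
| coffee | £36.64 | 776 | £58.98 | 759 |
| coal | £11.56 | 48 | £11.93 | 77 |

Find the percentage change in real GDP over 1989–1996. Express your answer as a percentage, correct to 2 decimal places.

Real GDP 1989 = Nominal GDP 1989 = 22.19·334 + 8.63·74 + 36.64·776 + 11.56·48 = 37037.60.
Real GDP 1996 (at 1989 prices) = 22.19·284 + 8.63·124 + 36.64·759 + 11.56·77 = 36071.96.
Real growth = 36071.96/37037.60 − 1 = -0.0261.

-2.61%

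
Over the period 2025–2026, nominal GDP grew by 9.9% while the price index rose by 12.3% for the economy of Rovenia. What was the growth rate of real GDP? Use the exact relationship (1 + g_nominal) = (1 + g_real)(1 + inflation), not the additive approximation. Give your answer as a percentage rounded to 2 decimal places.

(1 + g_nom) = (1 + g_real)(1 + π), so g_real = 1.0990 / 1.1230 − 1 = -0.02137.

-2.14%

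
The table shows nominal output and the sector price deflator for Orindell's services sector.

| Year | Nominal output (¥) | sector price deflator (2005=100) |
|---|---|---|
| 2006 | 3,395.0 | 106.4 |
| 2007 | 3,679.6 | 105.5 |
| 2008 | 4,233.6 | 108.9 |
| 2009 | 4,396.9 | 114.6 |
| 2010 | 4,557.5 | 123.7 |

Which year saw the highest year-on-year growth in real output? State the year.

2007: real = 3679.6/1.055 = 3487.77; growth vs 2006 (3190.79) = 9.31%.
2008: real = 4233.6/1.089 = 3887.60; growth vs 2007 (3487.77) = 11.46%.
2009: real = 4396.9/1.146 = 3836.74; growth vs 2008 (3887.60) = -1.31%.
2010: real = 4557.5/1.237 = 3684.32; growth vs 2009 (3836.74) = -3.97%.

2008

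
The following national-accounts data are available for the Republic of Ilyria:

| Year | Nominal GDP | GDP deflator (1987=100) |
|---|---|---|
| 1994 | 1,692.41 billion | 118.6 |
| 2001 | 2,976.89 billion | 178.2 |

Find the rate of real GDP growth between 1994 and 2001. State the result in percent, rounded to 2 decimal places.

Real GDP 1994 = 1692.41 / 1.186 = 1426.99.
Real GDP 2001 = 2976.89 / 1.782 = 1670.53.
Real growth = 1670.53 / 1426.99 − 1 = 0.1707.

17.07%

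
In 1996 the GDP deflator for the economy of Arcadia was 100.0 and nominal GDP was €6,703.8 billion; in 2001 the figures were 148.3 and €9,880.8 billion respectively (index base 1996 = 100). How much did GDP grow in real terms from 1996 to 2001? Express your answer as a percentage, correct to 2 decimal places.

-0.61%

Deflate each year: 1996 → 6703.8/1.000 = 6703.80; 2001 → 9880.8/1.483 = 6662.71.
So real GDP changed by 6662.71/6703.80 − 1 = -0.0061, i.e. -0.61%.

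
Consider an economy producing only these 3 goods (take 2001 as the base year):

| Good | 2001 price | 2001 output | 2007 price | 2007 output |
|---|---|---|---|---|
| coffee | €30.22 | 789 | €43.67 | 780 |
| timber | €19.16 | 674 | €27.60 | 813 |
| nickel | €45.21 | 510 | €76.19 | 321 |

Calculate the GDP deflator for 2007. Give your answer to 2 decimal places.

Nominal GDP 2007 = 43.67·780 + 27.60·813 + 76.19·321 = 80958.39.
Real GDP 2007 (at 2001 prices) = 30.22·780 + 19.16·813 + 45.21·321 = 53661.09.
Deflator = Nominal/Real × 100 = 80958.39/53661.09 × 100 = 150.870.

150.87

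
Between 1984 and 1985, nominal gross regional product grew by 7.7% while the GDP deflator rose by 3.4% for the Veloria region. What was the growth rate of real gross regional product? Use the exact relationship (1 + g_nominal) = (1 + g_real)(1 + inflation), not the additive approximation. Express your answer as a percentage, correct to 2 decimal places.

4.16%

(1 + g_nom) = (1 + g_real)(1 + π), so g_real = 1.0770 / 1.0340 − 1 = 0.04159.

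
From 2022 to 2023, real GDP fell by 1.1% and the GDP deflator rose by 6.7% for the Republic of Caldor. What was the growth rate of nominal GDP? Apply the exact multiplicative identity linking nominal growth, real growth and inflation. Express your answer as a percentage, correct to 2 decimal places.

5.53%

(1 + g_nom) = (1 + g_real)(1 + π) = 0.9890 × 1.0670 = 1.05526.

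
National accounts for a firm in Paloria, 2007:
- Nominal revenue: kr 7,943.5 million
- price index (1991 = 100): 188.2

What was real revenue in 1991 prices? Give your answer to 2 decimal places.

kr 4,220.78 million

Real revenue = Nominal / (price index/100) = 7943.5 / 1.882 = 4220.78.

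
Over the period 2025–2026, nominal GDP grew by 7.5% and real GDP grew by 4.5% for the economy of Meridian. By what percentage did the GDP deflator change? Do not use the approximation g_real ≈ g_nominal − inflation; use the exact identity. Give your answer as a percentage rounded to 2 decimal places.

2.87%

(1 + g_nom) = (1 + g_real)(1 + π), so π = 1.0750 / 1.0450 − 1 = 0.02871.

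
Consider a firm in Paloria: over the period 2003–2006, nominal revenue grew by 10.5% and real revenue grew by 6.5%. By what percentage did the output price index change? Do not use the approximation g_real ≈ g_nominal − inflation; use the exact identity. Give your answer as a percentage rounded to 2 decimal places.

(1 + g_nom) = (1 + g_real)(1 + π), so π = 1.1050 / 1.0650 − 1 = 0.03756.

3.76%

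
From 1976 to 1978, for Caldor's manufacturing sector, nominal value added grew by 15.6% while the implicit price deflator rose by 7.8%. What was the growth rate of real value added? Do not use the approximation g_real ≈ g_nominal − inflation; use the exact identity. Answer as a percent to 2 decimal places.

7.24%

(1 + g_nom) = (1 + g_real)(1 + π), so g_real = 1.1560 / 1.0780 − 1 = 0.07236.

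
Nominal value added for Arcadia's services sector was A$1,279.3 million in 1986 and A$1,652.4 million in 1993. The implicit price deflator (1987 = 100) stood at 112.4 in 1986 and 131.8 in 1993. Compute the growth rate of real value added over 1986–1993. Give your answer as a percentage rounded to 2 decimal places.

10.15%

Deflate each year: 1986 → 1279.3/1.124 = 1138.17; 1993 → 1652.4/1.318 = 1253.72.
So real value added changed by 1253.72/1138.17 − 1 = 0.1015, i.e. 10.15%.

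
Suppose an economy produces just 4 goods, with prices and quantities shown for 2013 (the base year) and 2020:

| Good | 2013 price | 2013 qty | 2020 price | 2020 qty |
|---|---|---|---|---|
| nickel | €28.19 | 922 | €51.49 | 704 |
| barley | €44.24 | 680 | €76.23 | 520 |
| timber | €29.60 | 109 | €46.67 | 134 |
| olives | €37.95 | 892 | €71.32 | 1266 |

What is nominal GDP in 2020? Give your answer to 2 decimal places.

€172433.46

Nominal GDP 2020 = Σ (p_2020 × q_2020) = 51.49·704 + 76.23·520 + 46.67·134 + 71.32·1266 = 172433.46.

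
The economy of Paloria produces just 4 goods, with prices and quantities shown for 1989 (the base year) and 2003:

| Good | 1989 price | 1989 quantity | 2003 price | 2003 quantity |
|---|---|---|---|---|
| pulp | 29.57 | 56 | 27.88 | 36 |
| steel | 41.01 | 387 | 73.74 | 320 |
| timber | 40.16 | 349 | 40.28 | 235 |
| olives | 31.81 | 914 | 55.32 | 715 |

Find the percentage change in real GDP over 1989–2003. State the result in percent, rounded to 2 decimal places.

-23.50%

Real GDP 1989 = Nominal GDP 1989 = 29.57·56 + 41.01·387 + 40.16·349 + 31.81·914 = 60616.97.
Real GDP 2003 (at 1989 prices) = 29.57·36 + 41.01·320 + 40.16·235 + 31.81·715 = 46369.47.
Real growth = 46369.47/60616.97 − 1 = -0.2350.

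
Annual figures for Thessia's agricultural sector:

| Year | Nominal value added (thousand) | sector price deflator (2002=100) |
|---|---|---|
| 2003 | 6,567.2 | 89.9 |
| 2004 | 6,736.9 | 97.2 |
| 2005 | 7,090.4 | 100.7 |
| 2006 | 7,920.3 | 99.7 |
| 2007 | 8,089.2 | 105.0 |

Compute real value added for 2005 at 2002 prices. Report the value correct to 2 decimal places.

7,041.11 thousand

Real value added 2005 = 7090.4 / 1.007 = 7041.11.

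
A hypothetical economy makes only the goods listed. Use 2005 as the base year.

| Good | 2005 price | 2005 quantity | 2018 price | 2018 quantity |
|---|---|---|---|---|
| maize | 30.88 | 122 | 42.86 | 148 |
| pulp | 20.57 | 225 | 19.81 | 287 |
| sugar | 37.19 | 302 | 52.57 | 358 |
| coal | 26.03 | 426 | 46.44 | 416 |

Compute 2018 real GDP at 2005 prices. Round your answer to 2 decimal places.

Real GDP 2018 = Σ (p_2005 × q_2018) = 30.88·148 + 20.57·287 + 37.19·358 + 26.03·416 = 34616.33.

34616.33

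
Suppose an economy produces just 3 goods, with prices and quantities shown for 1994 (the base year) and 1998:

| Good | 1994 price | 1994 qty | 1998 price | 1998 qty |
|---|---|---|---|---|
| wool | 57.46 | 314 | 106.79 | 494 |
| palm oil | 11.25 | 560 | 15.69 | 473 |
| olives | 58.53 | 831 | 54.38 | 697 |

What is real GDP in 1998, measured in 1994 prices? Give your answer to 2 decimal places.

74501.90

Real GDP 1998 = Σ (p_1994 × q_1998) = 57.46·494 + 11.25·473 + 58.53·697 = 74501.90.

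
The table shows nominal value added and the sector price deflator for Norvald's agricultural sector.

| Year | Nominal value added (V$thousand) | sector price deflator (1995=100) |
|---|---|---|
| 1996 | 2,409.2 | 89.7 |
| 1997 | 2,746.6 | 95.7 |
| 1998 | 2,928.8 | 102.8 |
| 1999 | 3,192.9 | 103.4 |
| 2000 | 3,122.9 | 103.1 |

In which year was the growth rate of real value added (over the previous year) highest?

1997: real = 2746.6/0.957 = 2870.01; growth vs 1996 (2685.84) = 6.86%.
1998: real = 2928.8/1.028 = 2849.03; growth vs 1997 (2870.01) = -0.73%.
1999: real = 3192.9/1.034 = 3087.91; growth vs 1998 (2849.03) = 8.38%.
2000: real = 3122.9/1.031 = 3029.00; growth vs 1999 (3087.91) = -1.91%.

1999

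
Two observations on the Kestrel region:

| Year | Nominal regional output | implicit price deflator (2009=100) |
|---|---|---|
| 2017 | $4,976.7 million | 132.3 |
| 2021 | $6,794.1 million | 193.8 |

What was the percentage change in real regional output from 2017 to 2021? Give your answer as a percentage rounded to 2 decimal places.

Real regional output 2017 = 4976.7 / 1.323 = 3761.68.
Real regional output 2021 = 6794.1 / 1.938 = 3505.73.
Real growth = 3505.73 / 3761.68 − 1 = -0.0680.

-6.80%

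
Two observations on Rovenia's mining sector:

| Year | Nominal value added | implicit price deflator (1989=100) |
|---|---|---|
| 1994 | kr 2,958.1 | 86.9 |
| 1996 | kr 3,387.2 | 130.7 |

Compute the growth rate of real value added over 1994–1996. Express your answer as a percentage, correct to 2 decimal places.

-23.87%

Real value added 1994 = 2958.1 / 0.869 = 3404.03.
Real value added 1996 = 3387.2 / 1.307 = 2591.58.
Real growth = 2591.58 / 3404.03 − 1 = -0.2387.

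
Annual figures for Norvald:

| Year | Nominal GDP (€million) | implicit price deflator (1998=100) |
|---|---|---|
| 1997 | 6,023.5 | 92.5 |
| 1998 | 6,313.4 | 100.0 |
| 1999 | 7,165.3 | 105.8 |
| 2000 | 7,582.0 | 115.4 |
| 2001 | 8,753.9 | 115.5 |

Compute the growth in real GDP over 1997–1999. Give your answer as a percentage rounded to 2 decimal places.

Real GDP 1997 = 6023.5/0.925 = 6511.89.
Real GDP 1999 = 7165.3/1.058 = 6772.50.
Change = 6772.50/6511.89 − 1 = 0.0400.

4.00%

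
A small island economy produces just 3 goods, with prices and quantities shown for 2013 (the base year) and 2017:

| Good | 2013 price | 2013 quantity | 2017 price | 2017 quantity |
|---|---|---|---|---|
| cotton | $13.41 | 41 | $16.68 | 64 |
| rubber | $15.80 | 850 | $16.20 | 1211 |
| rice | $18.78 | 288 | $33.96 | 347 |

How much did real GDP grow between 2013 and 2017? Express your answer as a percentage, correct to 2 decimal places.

36.72%

Real GDP 2013 = Nominal GDP 2013 = 13.41·41 + 15.80·850 + 18.78·288 = 19388.45.
Real GDP 2017 (at 2013 prices) = 13.41·64 + 15.80·1211 + 18.78·347 = 26508.70.
Real growth = 26508.70/19388.45 − 1 = 0.3672.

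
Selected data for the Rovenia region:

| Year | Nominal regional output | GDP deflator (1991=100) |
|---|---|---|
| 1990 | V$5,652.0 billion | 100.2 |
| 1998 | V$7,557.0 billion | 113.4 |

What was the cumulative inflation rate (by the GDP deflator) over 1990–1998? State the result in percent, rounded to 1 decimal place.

13.2%

Price-level change = 113.4 / 100.2 − 1 = 0.1317.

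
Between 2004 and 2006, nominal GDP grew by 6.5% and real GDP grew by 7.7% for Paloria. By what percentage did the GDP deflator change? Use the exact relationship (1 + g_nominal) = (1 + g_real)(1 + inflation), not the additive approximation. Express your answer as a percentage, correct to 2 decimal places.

-1.11%

(1 + g_nom) = (1 + g_real)(1 + π), so π = 1.0650 / 1.0770 − 1 = -0.01114.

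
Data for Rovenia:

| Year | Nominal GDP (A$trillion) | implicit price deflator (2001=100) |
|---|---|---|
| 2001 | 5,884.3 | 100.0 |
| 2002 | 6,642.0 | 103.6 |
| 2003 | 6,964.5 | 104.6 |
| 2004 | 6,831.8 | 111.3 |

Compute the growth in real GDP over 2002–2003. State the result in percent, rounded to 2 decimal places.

3.85%

Real GDP 2002 = 6642.0/1.036 = 6411.20.
Real GDP 2003 = 6964.5/1.046 = 6658.22.
Change = 6658.22/6411.20 − 1 = 0.0385.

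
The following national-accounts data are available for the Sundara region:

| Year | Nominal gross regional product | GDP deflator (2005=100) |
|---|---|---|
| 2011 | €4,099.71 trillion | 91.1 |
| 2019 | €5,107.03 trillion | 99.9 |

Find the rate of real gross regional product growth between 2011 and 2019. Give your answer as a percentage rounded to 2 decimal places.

Deflate each year: 2011 → 4099.71/0.911 = 4500.23; 2019 → 5107.03/0.999 = 5112.14.
So real gross regional product changed by 5112.14/4500.23 − 1 = 0.1360, i.e. 13.60%.

13.60%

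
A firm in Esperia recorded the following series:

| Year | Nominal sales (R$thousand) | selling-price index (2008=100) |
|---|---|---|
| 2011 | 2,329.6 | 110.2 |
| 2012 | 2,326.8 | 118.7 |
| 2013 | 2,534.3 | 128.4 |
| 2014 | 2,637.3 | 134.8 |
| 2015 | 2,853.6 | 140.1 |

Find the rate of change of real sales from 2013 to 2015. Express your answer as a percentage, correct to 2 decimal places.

Real sales 2013 = 2534.3/1.284 = 1973.75.
Real sales 2015 = 2853.6/1.401 = 2036.83.
Change = 2036.83/1973.75 − 1 = 0.0320.

3.20%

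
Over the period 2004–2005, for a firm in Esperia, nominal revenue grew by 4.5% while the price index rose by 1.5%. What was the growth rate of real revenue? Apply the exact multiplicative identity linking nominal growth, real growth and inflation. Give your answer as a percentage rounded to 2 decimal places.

2.96%

(1 + g_nom) = (1 + g_real)(1 + π), so g_real = 1.0450 / 1.0150 − 1 = 0.02956.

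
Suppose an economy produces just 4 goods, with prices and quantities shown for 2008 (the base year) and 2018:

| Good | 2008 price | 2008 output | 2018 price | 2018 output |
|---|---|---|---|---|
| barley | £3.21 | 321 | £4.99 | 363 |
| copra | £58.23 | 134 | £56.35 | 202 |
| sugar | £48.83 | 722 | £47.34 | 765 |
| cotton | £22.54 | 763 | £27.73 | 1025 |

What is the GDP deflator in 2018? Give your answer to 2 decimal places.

106.06

Nominal GDP 2018 = 4.99·363 + 56.35·202 + 47.34·765 + 27.73·1025 = 77832.42.
Real GDP 2018 (at 2008 prices) = 3.21·363 + 58.23·202 + 48.83·765 + 22.54·1025 = 73386.14.
Deflator = Nominal/Real × 100 = 77832.42/73386.14 × 100 = 106.059.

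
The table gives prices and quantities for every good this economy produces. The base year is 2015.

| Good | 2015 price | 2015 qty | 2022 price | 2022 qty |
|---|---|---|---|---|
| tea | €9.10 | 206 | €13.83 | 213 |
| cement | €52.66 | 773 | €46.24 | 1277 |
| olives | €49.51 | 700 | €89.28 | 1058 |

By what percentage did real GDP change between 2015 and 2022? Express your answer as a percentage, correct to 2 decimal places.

Real GDP 2015 = Nominal GDP 2015 = 9.10·206 + 52.66·773 + 49.51·700 = 77237.78.
Real GDP 2022 (at 2015 prices) = 9.10·213 + 52.66·1277 + 49.51·1058 = 121566.70.
Real growth = 121566.70/77237.78 − 1 = 0.5739.

57.39%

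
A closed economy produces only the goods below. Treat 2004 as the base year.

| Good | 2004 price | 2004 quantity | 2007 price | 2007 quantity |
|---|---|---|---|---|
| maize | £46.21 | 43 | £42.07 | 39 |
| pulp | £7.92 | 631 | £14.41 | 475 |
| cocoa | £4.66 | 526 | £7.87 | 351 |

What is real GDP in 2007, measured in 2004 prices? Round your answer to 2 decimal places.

£7199.85

Real GDP 2007 = Σ (p_2004 × q_2007) = 46.21·39 + 7.92·475 + 4.66·351 = 7199.85.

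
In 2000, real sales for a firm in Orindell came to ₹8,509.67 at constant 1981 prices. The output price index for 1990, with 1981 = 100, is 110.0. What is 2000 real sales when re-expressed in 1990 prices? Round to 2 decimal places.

Real sales in 1990 prices = Real sales in 1981 prices × (P_1990/P_1981) = 8509.67 × 1.100 = 9360.64.

₹9,360.64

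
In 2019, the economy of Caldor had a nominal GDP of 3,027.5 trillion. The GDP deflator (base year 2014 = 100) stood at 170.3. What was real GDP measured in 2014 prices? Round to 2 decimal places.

1,777.75 trillion

Real GDP = Nominal / (GDP deflator/100) = 3027.5 / 1.703 = 1777.75.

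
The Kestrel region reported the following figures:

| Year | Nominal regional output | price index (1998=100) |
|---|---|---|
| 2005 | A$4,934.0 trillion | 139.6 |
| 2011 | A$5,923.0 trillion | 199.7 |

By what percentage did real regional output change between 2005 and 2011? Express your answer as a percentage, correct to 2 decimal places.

-16.08%

Real regional output 2005 = 4934.0 / 1.396 = 3534.38.
Real regional output 2011 = 5923.0 / 1.997 = 2965.95.
Real growth = 2965.95 / 3534.38 − 1 = -0.1608.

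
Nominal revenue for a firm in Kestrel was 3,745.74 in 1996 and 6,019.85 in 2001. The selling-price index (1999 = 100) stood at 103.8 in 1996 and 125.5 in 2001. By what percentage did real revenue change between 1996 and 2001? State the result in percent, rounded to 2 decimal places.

Deflate each year: 1996 → 3745.74/1.038 = 3608.61; 2001 → 6019.85/1.255 = 4796.69.
So real revenue changed by 4796.69/3608.61 − 1 = 0.3292, i.e. 32.92%.

32.92%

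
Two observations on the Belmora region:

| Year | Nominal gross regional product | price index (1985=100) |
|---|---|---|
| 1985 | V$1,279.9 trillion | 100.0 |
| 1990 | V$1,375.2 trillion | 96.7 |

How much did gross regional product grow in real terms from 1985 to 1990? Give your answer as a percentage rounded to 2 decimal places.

11.11%

Real gross regional product 1985 = 1279.9 / 1.000 = 1279.90.
Real gross regional product 1990 = 1375.2 / 0.967 = 1422.13.
Real growth = 1422.13 / 1279.90 − 1 = 0.1111.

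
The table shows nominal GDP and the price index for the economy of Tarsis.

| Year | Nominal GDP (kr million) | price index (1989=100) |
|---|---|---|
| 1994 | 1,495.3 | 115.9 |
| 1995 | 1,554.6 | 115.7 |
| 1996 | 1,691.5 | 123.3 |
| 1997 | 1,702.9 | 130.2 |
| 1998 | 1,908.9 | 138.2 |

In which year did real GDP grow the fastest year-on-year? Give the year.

1995: real = 1554.6/1.157 = 1343.65; growth vs 1994 (1290.16) = 4.15%.
1996: real = 1691.5/1.233 = 1371.86; growth vs 1995 (1343.65) = 2.10%.
1997: real = 1702.9/1.302 = 1307.91; growth vs 1996 (1371.86) = -4.66%.
1998: real = 1908.9/1.382 = 1381.26; growth vs 1997 (1307.91) = 5.61%.

1998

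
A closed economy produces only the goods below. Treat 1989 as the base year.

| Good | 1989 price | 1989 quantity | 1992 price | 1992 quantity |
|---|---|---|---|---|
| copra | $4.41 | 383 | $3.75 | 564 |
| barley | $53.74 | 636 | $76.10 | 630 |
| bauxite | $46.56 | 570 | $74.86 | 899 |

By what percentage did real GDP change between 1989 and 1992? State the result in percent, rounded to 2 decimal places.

25.31%

Real GDP 1989 = Nominal GDP 1989 = 4.41·383 + 53.74·636 + 46.56·570 = 62406.87.
Real GDP 1992 (at 1989 prices) = 4.41·564 + 53.74·630 + 46.56·899 = 78200.88.
Real growth = 78200.88/62406.87 − 1 = 0.2531.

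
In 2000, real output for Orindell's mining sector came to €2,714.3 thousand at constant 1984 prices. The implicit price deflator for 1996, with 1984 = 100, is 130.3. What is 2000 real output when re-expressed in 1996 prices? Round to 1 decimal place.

Real output in 1996 prices = Real output in 1984 prices × (P_1996/P_1984) = 2714.3 × 1.303 = 3536.73.

€3,536.7 thousand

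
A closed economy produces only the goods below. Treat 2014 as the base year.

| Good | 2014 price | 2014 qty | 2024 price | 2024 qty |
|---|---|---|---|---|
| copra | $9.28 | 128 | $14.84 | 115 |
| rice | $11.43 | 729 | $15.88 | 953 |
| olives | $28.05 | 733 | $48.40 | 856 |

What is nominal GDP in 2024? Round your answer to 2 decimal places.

Nominal GDP 2024 = Σ (p_2024 × q_2024) = 14.84·115 + 15.88·953 + 48.40·856 = 58270.64.

$58270.64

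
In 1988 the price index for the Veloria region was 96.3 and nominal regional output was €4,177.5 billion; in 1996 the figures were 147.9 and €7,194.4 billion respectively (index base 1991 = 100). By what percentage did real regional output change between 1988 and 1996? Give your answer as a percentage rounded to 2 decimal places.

12.13%

Real regional output 1988 = 4177.5 / 0.963 = 4338.01.
Real regional output 1996 = 7194.4 / 1.479 = 4864.37.
Real growth = 4864.37 / 4338.01 − 1 = 0.1213.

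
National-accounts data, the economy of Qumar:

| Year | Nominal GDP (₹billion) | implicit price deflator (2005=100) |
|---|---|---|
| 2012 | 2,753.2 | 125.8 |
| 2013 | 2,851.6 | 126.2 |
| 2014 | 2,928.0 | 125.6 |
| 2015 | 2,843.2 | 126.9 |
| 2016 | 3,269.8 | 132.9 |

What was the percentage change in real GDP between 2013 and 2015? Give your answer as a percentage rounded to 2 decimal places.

-0.84%

Real GDP 2013 = 2851.6/1.262 = 2259.59.
Real GDP 2015 = 2843.2/1.269 = 2240.50.
Change = 2240.50/2259.59 − 1 = -0.0084.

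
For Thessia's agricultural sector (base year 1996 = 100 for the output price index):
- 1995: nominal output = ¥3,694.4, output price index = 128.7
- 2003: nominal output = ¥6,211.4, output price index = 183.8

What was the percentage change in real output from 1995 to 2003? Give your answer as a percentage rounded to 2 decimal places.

17.73%

Deflate each year: 1995 → 3694.4/1.287 = 2870.55; 2003 → 6211.4/1.838 = 3379.43.
So real output changed by 3379.43/2870.55 − 1 = 0.1773, i.e. 17.73%.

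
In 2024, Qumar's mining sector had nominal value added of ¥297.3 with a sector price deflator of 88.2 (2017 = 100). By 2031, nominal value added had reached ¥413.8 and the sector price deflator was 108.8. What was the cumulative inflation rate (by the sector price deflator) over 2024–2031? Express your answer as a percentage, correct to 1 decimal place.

Price-level change = 108.8 / 88.2 − 1 = 0.2336.

23.4%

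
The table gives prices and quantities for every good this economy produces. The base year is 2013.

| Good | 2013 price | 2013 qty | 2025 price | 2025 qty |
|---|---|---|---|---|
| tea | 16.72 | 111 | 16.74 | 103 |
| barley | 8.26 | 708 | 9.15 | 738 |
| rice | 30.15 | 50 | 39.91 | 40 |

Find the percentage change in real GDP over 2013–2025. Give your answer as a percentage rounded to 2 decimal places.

Real GDP 2013 = Nominal GDP 2013 = 16.72·111 + 8.26·708 + 30.15·50 = 9211.50.
Real GDP 2025 (at 2013 prices) = 16.72·103 + 8.26·738 + 30.15·40 = 9024.04.
Real growth = 9024.04/9211.50 − 1 = -0.0204.

-2.04%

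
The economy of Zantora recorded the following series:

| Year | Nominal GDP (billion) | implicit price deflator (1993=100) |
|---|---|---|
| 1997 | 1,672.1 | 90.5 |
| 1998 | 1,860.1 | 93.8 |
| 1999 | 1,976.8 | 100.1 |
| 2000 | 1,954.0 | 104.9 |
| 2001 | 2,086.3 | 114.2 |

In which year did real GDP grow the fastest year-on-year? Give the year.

1998

1998: real = 1860.1/0.938 = 1983.05; growth vs 1997 (1847.62) = 7.33%.
1999: real = 1976.8/1.001 = 1974.83; growth vs 1998 (1983.05) = -0.41%.
2000: real = 1954.0/1.049 = 1862.73; growth vs 1999 (1974.83) = -5.68%.
2001: real = 2086.3/1.142 = 1826.88; growth vs 2000 (1862.73) = -1.92%.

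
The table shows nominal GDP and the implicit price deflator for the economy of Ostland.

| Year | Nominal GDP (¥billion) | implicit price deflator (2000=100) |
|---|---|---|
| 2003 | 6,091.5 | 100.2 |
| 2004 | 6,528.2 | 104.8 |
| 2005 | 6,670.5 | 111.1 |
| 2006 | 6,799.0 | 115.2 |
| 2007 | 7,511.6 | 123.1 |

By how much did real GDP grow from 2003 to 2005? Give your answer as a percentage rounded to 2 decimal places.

-1.24%

Real GDP 2003 = 6091.5/1.002 = 6079.34.
Real GDP 2005 = 6670.5/1.111 = 6004.05.
Change = 6004.05/6079.34 − 1 = -0.0124.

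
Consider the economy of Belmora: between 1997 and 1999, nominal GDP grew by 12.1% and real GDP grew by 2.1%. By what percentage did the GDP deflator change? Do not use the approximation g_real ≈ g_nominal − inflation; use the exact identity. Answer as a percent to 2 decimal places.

9.79%

(1 + g_nom) = (1 + g_real)(1 + π), so π = 1.1210 / 1.0210 − 1 = 0.09794.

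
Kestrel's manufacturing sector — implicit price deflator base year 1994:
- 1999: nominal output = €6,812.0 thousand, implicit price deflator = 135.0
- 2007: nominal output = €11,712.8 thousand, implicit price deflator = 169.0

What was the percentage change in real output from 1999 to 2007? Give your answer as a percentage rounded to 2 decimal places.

Deflate each year: 1999 → 6812.0/1.350 = 5045.93; 2007 → 11712.8/1.690 = 6930.65.
So real output changed by 6930.65/5045.93 − 1 = 0.3735, i.e. 37.35%.

37.35%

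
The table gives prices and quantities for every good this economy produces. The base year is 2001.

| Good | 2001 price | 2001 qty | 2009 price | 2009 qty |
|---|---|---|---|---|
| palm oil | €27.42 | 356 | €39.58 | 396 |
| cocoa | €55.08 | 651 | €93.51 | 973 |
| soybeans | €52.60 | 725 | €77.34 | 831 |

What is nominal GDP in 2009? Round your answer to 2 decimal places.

€170928.45

Nominal GDP 2009 = Σ (p_2009 × q_2009) = 39.58·396 + 93.51·973 + 77.34·831 = 170928.45.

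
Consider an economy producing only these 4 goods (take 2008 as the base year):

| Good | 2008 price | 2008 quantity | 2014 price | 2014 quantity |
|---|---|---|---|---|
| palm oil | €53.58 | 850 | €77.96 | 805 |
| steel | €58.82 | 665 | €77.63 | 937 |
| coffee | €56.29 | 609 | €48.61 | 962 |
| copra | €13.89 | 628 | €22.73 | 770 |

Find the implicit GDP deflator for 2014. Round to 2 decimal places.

Nominal GDP 2014 = 77.96·805 + 77.63·937 + 48.61·962 + 22.73·770 = 199762.03.
Real GDP 2014 (at 2008 prices) = 53.58·805 + 58.82·937 + 56.29·962 + 13.89·770 = 163092.52.
Deflator = Nominal/Real × 100 = 199762.03/163092.52 × 100 = 122.484.

122.48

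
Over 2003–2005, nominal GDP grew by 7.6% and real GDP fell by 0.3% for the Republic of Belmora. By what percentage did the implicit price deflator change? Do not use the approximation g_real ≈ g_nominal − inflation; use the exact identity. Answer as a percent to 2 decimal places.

(1 + g_nom) = (1 + g_real)(1 + π), so π = 1.0760 / 0.9970 − 1 = 0.07924.

7.92%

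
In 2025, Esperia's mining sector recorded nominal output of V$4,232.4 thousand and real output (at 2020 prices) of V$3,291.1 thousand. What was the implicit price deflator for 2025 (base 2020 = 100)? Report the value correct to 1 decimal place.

implicit price deflator = (Nominal / Real) × 100 = 4232.4 / 3291.1 × 100 = 128.60.

128.6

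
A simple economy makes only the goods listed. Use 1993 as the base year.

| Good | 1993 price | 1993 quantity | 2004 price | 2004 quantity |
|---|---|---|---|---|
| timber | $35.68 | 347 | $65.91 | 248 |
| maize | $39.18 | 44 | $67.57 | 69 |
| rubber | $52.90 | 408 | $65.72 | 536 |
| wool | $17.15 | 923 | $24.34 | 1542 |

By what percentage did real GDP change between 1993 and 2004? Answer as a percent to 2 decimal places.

28.79%

Real GDP 1993 = Nominal GDP 1993 = 35.68·347 + 39.18·44 + 52.90·408 + 17.15·923 = 51517.53.
Real GDP 2004 (at 1993 prices) = 35.68·248 + 39.18·69 + 52.90·536 + 17.15·1542 = 66351.76.
Real growth = 66351.76/51517.53 − 1 = 0.2879.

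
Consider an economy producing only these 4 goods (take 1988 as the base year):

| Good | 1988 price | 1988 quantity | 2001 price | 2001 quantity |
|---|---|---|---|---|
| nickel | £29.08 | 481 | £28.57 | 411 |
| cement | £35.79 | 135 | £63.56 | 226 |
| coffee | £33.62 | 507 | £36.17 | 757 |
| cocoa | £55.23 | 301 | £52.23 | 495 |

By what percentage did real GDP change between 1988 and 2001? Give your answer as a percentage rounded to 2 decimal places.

38.75%

Real GDP 1988 = Nominal GDP 1988 = 29.08·481 + 35.79·135 + 33.62·507 + 55.23·301 = 52488.70.
Real GDP 2001 (at 1988 prices) = 29.08·411 + 35.79·226 + 33.62·757 + 55.23·495 = 72829.61.
Real growth = 72829.61/52488.70 − 1 = 0.3875.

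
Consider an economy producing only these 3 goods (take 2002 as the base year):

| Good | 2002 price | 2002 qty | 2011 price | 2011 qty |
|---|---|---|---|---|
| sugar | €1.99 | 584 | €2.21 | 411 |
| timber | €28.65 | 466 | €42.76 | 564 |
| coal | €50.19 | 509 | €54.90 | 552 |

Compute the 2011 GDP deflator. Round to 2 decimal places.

Nominal GDP 2011 = 2.21·411 + 42.76·564 + 54.90·552 = 55329.75.
Real GDP 2011 (at 2002 prices) = 1.99·411 + 28.65·564 + 50.19·552 = 44681.37.
Deflator = Nominal/Real × 100 = 55329.75/44681.37 × 100 = 123.832.

123.83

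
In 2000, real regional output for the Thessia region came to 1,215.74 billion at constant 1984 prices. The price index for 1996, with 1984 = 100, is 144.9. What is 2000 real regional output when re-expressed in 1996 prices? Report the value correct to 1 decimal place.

1,761.6 billion

Real regional output in 1996 prices = Real regional output in 1984 prices × (P_1996/P_1984) = 1215.74 × 1.449 = 1761.61.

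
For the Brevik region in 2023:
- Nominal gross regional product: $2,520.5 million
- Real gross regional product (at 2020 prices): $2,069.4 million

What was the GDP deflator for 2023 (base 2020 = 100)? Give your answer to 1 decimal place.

GDP deflator = (Nominal / Real) × 100 = 2520.5 / 2069.4 × 100 = 121.80.

121.8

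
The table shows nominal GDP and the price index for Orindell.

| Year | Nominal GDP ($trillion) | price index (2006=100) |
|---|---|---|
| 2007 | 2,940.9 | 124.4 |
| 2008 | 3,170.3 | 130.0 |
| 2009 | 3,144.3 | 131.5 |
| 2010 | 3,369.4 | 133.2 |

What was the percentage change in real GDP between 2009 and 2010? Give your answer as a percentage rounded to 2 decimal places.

Real GDP 2009 = 3144.3/1.315 = 2391.10.
Real GDP 2010 = 3369.4/1.332 = 2529.58.
Change = 2529.58/2391.10 − 1 = 0.0579.

5.79%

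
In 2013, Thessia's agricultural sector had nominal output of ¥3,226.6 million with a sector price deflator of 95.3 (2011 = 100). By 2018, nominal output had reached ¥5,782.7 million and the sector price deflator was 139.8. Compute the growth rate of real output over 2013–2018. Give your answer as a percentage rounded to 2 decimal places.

22.17%

Real output 2013 = 3226.6 / 0.953 = 3385.73.
Real output 2018 = 5782.7 / 1.398 = 4136.41.
Real growth = 4136.41 / 3385.73 − 1 = 0.2217.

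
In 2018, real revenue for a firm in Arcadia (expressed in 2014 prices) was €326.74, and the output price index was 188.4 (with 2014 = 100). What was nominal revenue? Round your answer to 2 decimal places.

Nominal revenue = Real × (output price index/100) = 326.74 × 1.884 = 615.58.

€615.58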